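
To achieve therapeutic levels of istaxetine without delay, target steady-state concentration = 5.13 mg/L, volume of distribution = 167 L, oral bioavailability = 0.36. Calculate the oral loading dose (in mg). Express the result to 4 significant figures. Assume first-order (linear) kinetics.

2380 mg

LD = Css × Vd / F = 5.13 × 167 / 0.36 = 2380 mg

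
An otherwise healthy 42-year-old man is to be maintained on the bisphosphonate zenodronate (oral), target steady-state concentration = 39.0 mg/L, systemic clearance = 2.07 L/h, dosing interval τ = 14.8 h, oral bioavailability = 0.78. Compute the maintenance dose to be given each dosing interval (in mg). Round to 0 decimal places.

1532 mg

At steady state, F × (Dose/τ) = Css × CL.
Dose = Css × CL × τ / F = 39.0 × 2.070 × 14.8 / 0.78 = 1532 mg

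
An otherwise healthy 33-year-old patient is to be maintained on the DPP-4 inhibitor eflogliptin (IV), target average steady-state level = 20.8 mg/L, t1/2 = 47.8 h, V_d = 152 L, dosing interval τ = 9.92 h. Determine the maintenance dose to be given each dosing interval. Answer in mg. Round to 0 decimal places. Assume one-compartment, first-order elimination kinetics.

k = ln2 / t½ = 0.693147 / 47.8 = 0.01450 h⁻¹
CL = k × Vd = 0.01450 × 152 = 2.204 L/h
At steady state, Dose/τ = Css × CL.
Dose = Css × CL × τ = 20.8 × 2.204 × 9.92 = 454.8 mg

455 mg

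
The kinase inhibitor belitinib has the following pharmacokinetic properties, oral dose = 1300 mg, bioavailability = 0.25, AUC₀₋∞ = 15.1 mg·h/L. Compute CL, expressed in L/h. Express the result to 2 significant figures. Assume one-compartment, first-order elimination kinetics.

22 L/h

CL = F·Dose / AUC = 0.25 × 1300 / 15.1 = 21.52 L/h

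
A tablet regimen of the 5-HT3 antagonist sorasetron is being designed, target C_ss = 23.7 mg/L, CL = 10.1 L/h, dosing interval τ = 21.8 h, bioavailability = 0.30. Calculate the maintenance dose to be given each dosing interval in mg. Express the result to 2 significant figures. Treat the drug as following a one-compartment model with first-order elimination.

17000 mg

At steady state, F × (Dose/τ) = Css × CL.
Dose = Css × CL × τ / F = 23.7 × 10.10 × 21.8 / 0.30 = 17390 mg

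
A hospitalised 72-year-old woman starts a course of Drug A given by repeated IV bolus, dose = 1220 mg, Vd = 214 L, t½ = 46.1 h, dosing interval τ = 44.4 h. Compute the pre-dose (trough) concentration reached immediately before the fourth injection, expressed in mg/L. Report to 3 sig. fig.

C₀ per dose = Dose / Vd = 1220 / 214 = 5.701 mg/L
k = ln2 / t½ = 0.693147 / 46.1 = 0.01504 h⁻¹
Fraction remaining after one interval: r = e^(−kτ) = e^(−0.01504 × 44.4) = 0.5128
Before dose 4, 3 doses have been given (aged 1τ, 2τ, 3τ).
C_trough = C₀ × (r + r² + … + r^3) = C₀ × r(1−r^3)/(1−r)
        = 5.701 × 0.5128 × (1 − 0.1348) / (1 − 0.5128) = 5.192 mg/L

5.19 mg/L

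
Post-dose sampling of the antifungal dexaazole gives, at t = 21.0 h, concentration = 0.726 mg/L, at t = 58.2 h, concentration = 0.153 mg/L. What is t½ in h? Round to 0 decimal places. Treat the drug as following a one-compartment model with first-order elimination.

17 h

k = ln(C₁/C₂) / (t₂ − t₁) = ln(0.726/0.153) / (58.2 − 21.0)
  = 1.557 / 37.20 = 0.04185 h⁻¹
t½ = ln2 / k = 0.693147 / 0.04185 = 16.56 h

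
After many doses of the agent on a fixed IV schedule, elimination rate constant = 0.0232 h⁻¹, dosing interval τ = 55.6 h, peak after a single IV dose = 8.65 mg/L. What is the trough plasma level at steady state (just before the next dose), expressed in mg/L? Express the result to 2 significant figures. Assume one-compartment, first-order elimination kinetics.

e^(−kτ) = e^(−0.02320 × 55.6) = 0.2753
Accumulation ratio R = 1 / (1 − e^(−kτ)) = 1 / (1 − 0.2753) = 1.380
Steady-state trough = C₀ × R × e^(−kτ) = 8.65 × 1.380 × 0.2753 = 3.286 mg/L

3.3 mg/L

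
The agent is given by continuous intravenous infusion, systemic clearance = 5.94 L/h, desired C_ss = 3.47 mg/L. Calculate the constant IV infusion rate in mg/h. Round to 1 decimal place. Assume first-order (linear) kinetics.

20.6 mg/h

At steady state, infusion rate R₀ = Css × CL = 3.47 × 5.940 = 20.61 mg/h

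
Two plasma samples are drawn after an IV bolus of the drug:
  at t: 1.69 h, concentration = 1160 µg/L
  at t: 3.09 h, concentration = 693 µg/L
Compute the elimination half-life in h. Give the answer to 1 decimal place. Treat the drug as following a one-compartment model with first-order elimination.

k = ln(C₁/C₂) / (t₂ − t₁) = ln(1160/693) / (3.09 − 1.69)
  = 0.5151 / 1.400 = 0.3679 h⁻¹
t½ = ln2 / k = 0.693147 / 0.3679 = 1.884 h

1.9 h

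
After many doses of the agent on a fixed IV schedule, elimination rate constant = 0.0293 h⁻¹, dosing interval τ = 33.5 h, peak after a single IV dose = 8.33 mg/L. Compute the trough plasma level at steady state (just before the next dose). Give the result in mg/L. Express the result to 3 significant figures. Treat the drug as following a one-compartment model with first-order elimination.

e^(−kτ) = e^(−0.02930 × 33.5) = 0.3747
Accumulation ratio R = 1 / (1 − e^(−kτ)) = 1 / (1 − 0.3747) = 1.599
Steady-state trough = C₀ × R × e^(−kτ) = 8.33 × 1.599 × 0.3747 = 4.991 mg/L

4.99 mg/L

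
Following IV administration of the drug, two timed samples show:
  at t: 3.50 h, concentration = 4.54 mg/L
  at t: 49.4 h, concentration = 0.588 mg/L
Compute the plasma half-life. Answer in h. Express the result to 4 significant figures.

k = ln(C₁/C₂) / (t₂ − t₁) = ln(4.54/0.588) / (49.4 − 3.50)
  = 2.044 / 45.90 = 0.04453 h⁻¹
t½ = ln2 / k = 0.693147 / 0.04453 = 15.57 h

15.57 h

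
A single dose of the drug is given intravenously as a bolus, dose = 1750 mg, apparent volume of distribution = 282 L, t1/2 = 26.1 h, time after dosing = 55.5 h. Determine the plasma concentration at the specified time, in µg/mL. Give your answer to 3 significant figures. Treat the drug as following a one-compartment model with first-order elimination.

C₀ = Dose / Vd = 1750 / 282 = 6.206 mg/L
k = ln2 / t½ = 0.693147 / 26.1 = 0.02656 h⁻¹
C = C₀ · e^(−k·t) = 6.206 × e^(−0.02656 × 55.5)
  = 6.206 × 0.2290 = 1.421 mg/L
(1.421 mg/L = 1.421 µg/mL)

1.42 µg/mL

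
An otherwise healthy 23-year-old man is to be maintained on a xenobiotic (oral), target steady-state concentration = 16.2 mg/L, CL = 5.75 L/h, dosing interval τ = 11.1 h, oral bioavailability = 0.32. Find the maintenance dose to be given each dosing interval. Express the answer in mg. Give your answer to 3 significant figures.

3230 mg

At steady state, F × (Dose/τ) = Css × CL.
Dose = Css × CL × τ / F = 16.2 × 5.750 × 11.1 / 0.32 = 3231 mg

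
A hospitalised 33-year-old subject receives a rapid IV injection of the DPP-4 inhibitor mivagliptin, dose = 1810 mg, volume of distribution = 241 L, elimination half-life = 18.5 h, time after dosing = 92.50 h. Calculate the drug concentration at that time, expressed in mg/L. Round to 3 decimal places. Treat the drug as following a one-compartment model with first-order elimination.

C₀ = Dose / Vd = 1810 / 241 = 7.510 mg/L
k = ln2 / t½ = 0.693147 / 18.5 = 0.03747 h⁻¹
t / t½ = 92.50 / 18.5 = 5 half-lives
C = C₀ × (1/2)^5 = 7.510 × 0.03125 = 0.2347 mg/L

0.235 mg/L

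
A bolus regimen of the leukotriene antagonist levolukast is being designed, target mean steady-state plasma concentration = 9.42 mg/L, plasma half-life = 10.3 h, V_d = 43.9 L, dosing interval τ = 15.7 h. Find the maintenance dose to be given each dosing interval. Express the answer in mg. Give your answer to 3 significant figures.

k = ln2 / t½ = 0.693147 / 10.3 = 0.06730 h⁻¹
CL = k × Vd = 0.06730 × 43.9 = 2.954 L/h
At steady state, Dose/τ = Css × CL.
Dose = Css × CL × τ = 9.42 × 2.954 × 15.7 = 436.9 mg

437 mg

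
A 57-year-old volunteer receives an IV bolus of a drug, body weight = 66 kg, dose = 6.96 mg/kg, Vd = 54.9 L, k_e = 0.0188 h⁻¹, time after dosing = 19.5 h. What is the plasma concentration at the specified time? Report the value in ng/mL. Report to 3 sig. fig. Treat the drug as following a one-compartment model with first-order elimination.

Total dose = 6.96 × 66 = 459.4 mg
C₀ = Dose / Vd = 459.4 / 54.9 = 8.368 mg/L
C = C₀ · e^(−k·t) = 8.368 × e^(−0.01880 × 19.5)
  = 8.368 × 0.6931 = 5.800 mg/L
Convert: 5.800 mg/L × 1000 = 5800 ng/mL

5800 ng/mL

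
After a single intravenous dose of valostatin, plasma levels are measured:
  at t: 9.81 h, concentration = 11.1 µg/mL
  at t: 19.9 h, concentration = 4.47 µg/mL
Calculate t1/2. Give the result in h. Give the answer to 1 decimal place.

k = ln(C₁/C₂) / (t₂ − t₁) = ln(11.1/4.47) / (19.9 − 9.81)
  = 0.9096 / 10.09 = 0.09015 h⁻¹
t½ = ln2 / k = 0.693147 / 0.09015 = 7.689 h

7.7 h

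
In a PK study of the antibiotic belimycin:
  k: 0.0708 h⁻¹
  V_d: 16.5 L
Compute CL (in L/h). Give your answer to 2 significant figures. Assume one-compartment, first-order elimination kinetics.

1.2 L/h

CL = k × Vd = 0.0708 × 16.5 = 1.168 L/h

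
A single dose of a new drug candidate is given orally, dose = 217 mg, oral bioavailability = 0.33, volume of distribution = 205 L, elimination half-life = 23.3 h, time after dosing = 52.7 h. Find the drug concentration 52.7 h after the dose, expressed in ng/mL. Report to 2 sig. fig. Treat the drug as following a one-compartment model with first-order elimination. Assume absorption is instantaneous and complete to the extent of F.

Amount reaching circulation = F × Dose = 0.33 × 217.0 = 71.61 mg
C₀ = F·Dose / Vd = 71.61 / 205 = 0.3493 mg/L
k = ln2 / t½ = 0.693147 / 23.3 = 0.02975 h⁻¹
C = C₀ · e^(−k·t) = 0.3493 × e^(−0.02975 × 52.7)
  = 0.3493 × 0.2085 = 0.07283 mg/L
Convert: 0.07283 mg/L × 1000 = 72.83 ng/mL

73 ng/mL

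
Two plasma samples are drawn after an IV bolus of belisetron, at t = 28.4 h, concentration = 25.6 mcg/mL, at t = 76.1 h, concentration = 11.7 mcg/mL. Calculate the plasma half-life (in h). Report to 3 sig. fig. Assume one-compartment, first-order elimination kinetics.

42.2 h

k = ln(C₁/C₂) / (t₂ − t₁) = ln(25.6/11.7) / (76.1 − 28.4)
  = 0.7830 / 47.70 = 0.01642 h⁻¹
t½ = ln2 / k = 0.693147 / 0.01642 = 42.21 h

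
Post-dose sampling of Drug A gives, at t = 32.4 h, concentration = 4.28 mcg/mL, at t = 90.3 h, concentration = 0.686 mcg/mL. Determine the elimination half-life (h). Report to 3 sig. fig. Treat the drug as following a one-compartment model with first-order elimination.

21.9 h

k = ln(C₁/C₂) / (t₂ − t₁) = ln(4.28/0.686) / (90.3 − 32.4)
  = 1.831 / 57.90 = 0.03162 h⁻¹
t½ = ln2 / k = 0.693147 / 0.03162 = 21.92 h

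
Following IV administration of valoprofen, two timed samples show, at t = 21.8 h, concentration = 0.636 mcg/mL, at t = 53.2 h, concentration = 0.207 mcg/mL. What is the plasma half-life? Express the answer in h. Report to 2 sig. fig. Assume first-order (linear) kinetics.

19 h

k = ln(C₁/C₂) / (t₂ − t₁) = ln(0.636/0.207) / (53.2 − 21.8)
  = 1.122 / 31.40 = 0.03573 h⁻¹
t½ = ln2 / k = 0.693147 / 0.03573 = 19.40 h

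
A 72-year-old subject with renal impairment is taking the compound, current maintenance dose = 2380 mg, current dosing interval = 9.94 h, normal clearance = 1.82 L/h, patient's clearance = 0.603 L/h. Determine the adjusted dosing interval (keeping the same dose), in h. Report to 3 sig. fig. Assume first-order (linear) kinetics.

30.0 h

To keep the same average steady-state level, dosing rate must scale with clearance.
CL ratio = 0.603 / 1.82 = 0.3313
New interval (same dose) = 9.94 / 0.3313 = 30.00 h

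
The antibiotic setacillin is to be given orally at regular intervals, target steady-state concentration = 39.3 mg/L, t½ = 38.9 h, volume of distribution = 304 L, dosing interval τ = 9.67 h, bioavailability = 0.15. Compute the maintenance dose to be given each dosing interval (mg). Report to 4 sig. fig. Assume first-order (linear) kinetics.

k = ln2 / t½ = 0.693147 / 38.9 = 0.01782 h⁻¹
CL = k × Vd = 0.01782 × 304 = 5.417 L/h
At steady state, F × (Dose/τ) = Css × CL.
Dose = Css × CL × τ / F = 39.3 × 5.417 × 9.67 / 0.15 = 13720 mg

13720 mg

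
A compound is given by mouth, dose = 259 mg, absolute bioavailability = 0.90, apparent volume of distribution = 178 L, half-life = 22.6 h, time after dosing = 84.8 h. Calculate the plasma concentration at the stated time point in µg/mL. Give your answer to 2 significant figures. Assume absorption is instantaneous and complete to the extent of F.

0.097 µg/mL

Amount reaching circulation = F × Dose = 0.90 × 259.0 = 233.1 mg
C₀ = F·Dose / Vd = 233.1 / 178 = 1.310 mg/L
k = ln2 / t½ = 0.693147 / 22.6 = 0.03067 h⁻¹
C = C₀ · e^(−k·t) = 1.310 × e^(−0.03067 × 84.8)
  = 1.310 × 0.07421 = 0.09722 mg/L
(0.09722 mg/L = 0.09722 µg/mL)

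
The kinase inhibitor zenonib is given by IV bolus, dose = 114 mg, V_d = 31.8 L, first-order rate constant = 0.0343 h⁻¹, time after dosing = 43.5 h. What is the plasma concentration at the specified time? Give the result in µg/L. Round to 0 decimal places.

806 µg/L

C₀ = Dose / Vd = 114.0 / 31.8 = 3.585 mg/L
C = C₀ · e^(−k·t) = 3.585 × e^(−0.03430 × 43.5)
  = 3.585 × 0.2249 = 0.8063 mg/L
Convert: 0.8063 mg/L × 1000 = 806.3 µg/L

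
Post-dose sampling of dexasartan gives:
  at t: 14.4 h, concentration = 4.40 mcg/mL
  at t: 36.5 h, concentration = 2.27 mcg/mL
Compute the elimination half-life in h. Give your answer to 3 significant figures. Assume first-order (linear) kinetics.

23.1 h

k = ln(C₁/C₂) / (t₂ − t₁) = ln(4.40/2.27) / (36.5 − 14.4)
  = 0.6618 / 22.10 = 0.02995 h⁻¹
t½ = ln2 / k = 0.693147 / 0.02995 = 23.14 h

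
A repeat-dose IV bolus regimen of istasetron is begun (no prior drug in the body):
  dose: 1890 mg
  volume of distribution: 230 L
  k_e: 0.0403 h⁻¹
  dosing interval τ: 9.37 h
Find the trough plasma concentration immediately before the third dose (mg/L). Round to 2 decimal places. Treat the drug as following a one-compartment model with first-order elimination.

9.49 mg/L

C₀ per dose = Dose / Vd = 1890 / 230 = 8.217 mg/L
Fraction remaining after one interval: r = e^(−kτ) = e^(−0.04030 × 9.37) = 0.6855
Before dose 3, 2 doses have been given (aged 1τ, 2τ).
C_trough = C₀ × (r + r²) = 8.217 × (0.6855 + 0.4699) = 9.494 mg/L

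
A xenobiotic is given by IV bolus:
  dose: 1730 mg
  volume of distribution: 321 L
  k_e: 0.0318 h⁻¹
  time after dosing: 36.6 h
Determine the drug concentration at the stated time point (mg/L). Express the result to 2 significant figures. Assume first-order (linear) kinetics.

1.7 mg/L

C₀ = Dose / Vd = 1730 / 321 = 5.389 mg/L
C = C₀ · e^(−k·t) = 5.389 × e^(−0.03180 × 36.6)
  = 5.389 × 0.3123 = 1.683 mg/L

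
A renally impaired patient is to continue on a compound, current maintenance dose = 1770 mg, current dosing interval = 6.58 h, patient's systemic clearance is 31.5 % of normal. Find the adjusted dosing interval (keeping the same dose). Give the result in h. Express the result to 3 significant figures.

To keep the same average steady-state level, dosing rate must scale with clearance.
CL ratio = 31.5 / 100 = 0.3150
New interval (same dose) = 6.58 / 0.3150 = 20.89 h

20.9 h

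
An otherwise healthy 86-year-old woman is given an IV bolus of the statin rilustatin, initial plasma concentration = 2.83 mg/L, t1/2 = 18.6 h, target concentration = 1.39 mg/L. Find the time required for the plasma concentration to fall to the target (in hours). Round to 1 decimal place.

k = ln2 / t½ = 0.693147 / 18.6 = 0.03727 h⁻¹
t = ln(C₀ / C) / k = ln(2.830 / 1.39) / 0.03727
  = ln(2.036) / 0.03727 = 0.7110 / 0.03727 = 19.08 h

19.1 h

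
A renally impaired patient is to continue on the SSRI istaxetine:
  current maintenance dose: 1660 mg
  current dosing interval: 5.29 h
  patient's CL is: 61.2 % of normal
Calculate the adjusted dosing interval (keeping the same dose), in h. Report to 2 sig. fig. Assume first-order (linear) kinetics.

To keep the same average steady-state level, dosing rate must scale with clearance.
CL ratio = 61.2 / 100 = 0.6120
New interval (same dose) = 5.29 / 0.6120 = 8.644 h

8.6 h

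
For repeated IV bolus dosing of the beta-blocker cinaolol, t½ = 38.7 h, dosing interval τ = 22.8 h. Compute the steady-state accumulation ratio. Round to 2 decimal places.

2.98

k = ln2 / t½ = 0.693147 / 38.7 = 0.01791 h⁻¹
e^(−kτ) = e^(−0.01791 × 22.8) = 0.6647
Accumulation ratio R = 1 / (1 − e^(−kτ)) = 1 / (1 − 0.6647) = 2.982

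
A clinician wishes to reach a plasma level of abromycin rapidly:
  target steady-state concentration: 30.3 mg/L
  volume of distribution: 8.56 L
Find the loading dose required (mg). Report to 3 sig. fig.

259 mg

LD = Css × Vd = 30.3 × 8.56 = 259.4 mg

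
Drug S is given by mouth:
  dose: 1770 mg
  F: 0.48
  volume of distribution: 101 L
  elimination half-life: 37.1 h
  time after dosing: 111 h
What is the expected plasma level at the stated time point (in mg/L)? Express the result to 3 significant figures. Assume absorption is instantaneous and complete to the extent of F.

1.06 mg/L

Amount reaching circulation = F × Dose = 0.48 × 1770 = 849.6 mg
C₀ = F·Dose / Vd = 849.6 / 101 = 8.412 mg/L
k = ln2 / t½ = 0.693147 / 37.1 = 0.01868 h⁻¹
C = C₀ · e^(−k·t) = 8.412 × e^(−0.01868 × 111)
  = 8.412 × 0.1257 = 1.057 mg/L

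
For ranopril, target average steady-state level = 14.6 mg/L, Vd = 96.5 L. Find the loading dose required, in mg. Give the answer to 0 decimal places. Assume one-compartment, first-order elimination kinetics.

LD = Css × Vd = 14.6 × 96.5 = 1409 mg

1409 mg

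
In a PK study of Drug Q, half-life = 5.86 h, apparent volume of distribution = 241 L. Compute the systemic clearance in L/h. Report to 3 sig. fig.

k = ln2 / t½ = 0.693147 / 5.86 = 0.1183 h⁻¹
CL = k × Vd = 0.1183 × 241 = 28.51 L/h

28.5 L/h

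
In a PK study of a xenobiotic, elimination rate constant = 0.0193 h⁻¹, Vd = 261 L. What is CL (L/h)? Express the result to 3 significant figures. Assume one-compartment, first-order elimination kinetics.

5.04 L/h

CL = k × Vd = 0.0193 × 261 = 5.037 L/h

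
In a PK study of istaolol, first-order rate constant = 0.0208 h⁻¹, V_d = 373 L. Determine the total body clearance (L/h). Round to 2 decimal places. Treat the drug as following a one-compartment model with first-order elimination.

7.76 L/h

CL = k × Vd = 0.0208 × 373 = 7.758 L/h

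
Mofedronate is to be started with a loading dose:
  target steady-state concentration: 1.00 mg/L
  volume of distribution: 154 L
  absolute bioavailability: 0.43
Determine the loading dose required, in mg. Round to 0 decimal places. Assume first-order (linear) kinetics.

358 mg

LD = Css × Vd / F = 1.00 × 154 / 0.43 = 358.1 mg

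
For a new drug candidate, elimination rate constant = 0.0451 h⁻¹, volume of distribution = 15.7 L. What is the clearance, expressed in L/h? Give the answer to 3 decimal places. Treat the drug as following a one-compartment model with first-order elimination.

0.708 L/h

CL = k × Vd = 0.0451 × 15.7 = 0.7081 L/h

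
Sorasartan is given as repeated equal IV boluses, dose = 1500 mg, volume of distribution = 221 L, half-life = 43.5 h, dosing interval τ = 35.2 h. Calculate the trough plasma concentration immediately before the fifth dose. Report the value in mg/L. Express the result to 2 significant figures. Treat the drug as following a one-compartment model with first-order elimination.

8.1 mg/L

C₀ per dose = Dose / Vd = 1500 / 221 = 6.787 mg/L
k = ln2 / t½ = 0.693147 / 43.5 = 0.01593 h⁻¹
Fraction remaining after one interval: r = e^(−kτ) = e^(−0.01593 × 35.2) = 0.5708
Before dose 5, 4 doses have been given (aged 1τ, 2τ, 3τ, 4τ).
C_trough = C₀ × (r + r² + … + r^4) = C₀ × r(1−r^4)/(1−r)
        = 6.787 × 0.5708 × (1 − 0.1062) / (1 − 0.5708) = 8.068 mg/L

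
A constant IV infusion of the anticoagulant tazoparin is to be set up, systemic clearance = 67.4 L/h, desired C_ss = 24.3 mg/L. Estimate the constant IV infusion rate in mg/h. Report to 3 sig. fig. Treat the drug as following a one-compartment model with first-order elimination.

1640 mg/h

At steady state, infusion rate R₀ = Css × CL = 24.3 × 67.40 = 1638 mg/h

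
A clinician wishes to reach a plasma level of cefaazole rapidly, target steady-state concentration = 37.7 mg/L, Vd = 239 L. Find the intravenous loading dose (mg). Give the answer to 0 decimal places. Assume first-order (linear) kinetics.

LD = Css × Vd = 37.7 × 239 = 9010 mg

9010 mg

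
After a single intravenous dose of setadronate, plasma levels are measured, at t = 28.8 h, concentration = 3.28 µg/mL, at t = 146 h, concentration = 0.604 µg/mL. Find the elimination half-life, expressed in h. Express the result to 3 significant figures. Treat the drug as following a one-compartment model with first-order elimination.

48.0 h

k = ln(C₁/C₂) / (t₂ − t₁) = ln(3.28/0.604) / (146 − 28.8)
  = 1.692 / 117.2 = 0.01444 h⁻¹
t½ = ln2 / k = 0.693147 / 0.01444 = 48.00 h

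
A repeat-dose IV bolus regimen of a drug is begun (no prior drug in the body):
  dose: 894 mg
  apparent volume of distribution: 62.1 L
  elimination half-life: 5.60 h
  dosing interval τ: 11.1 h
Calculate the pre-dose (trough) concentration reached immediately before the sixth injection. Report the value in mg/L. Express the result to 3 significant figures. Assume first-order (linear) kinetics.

4.87 mg/L

C₀ per dose = Dose / Vd = 894 / 62.1 = 14.40 mg/L
k = ln2 / t½ = 0.693147 / 5.60 = 0.1238 h⁻¹
Fraction remaining after one interval: r = e^(−kτ) = e^(−0.1238 × 11.1) = 0.2530
Before dose 6, 5 doses have been given (aged 1τ, 2τ, 3τ, 4τ, 5τ).
C_trough = C₀ × (r + r² + … + r^5) = C₀ × r(1−r^5)/(1−r)
        = 14.40 × 0.2530 × (1 − 0.001037) / (1 − 0.2530) = 4.872 mg/L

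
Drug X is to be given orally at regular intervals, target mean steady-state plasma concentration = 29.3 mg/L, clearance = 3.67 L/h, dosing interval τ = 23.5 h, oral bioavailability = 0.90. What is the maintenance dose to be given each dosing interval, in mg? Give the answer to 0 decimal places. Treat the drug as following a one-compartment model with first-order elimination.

At steady state, F × (Dose/τ) = Css × CL.
Dose = Css × CL × τ / F = 29.3 × 3.670 × 23.5 / 0.90 = 2808 mg

2808 mg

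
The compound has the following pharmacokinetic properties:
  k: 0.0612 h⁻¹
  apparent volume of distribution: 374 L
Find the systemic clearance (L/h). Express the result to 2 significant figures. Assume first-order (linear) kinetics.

CL = k × Vd = 0.0612 × 374 = 22.89 L/h

23 L/h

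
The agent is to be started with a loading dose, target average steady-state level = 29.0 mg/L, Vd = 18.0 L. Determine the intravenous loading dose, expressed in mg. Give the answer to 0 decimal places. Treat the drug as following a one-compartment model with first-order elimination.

LD = Css × Vd = 29.0 × 18.0 = 522.0 mg

522 mg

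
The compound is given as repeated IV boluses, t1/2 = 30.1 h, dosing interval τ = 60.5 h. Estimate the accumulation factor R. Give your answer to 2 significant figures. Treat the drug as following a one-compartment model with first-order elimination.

k = ln2 / t½ = 0.693147 / 30.1 = 0.02303 h⁻¹
e^(−kτ) = e^(−0.02303 × 60.5) = 0.2483
Accumulation ratio R = 1 / (1 − e^(−kτ)) = 1 / (1 − 0.2483) = 1.330

1.3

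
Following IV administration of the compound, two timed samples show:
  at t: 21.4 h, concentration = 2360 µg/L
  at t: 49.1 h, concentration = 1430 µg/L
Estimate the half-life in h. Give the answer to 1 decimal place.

k = ln(C₁/C₂) / (t₂ − t₁) = ln(2360/1430) / (49.1 − 21.4)
  = 0.5010 / 27.70 = 0.01809 h⁻¹
t½ = ln2 / k = 0.693147 / 0.01809 = 38.32 h

38.3 h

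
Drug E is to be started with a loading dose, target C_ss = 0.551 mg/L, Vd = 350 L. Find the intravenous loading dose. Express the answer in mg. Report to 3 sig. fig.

LD = Css × Vd = 0.551 × 350 = 192.9 mg

193 mg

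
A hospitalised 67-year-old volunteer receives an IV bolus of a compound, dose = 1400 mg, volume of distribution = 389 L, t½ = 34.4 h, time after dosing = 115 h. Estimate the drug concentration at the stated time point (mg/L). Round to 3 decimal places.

C₀ = Dose / Vd = 1400 / 389 = 3.599 mg/L
k = ln2 / t½ = 0.693147 / 34.4 = 0.02015 h⁻¹
C = C₀ · e^(−k·t) = 3.599 × e^(−0.02015 × 115)
  = 3.599 × 0.09854 = 0.3546 mg/L

0.355 mg/L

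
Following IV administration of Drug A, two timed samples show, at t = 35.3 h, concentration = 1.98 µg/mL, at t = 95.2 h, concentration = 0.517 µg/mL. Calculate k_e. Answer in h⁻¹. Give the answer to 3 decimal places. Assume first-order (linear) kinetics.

k = ln(C₁/C₂) / (t₂ − t₁) = ln(1.98/0.517) / (95.2 − 35.3)
  = 1.343 / 59.90 = 0.02242 h⁻¹

0.022 h⁻¹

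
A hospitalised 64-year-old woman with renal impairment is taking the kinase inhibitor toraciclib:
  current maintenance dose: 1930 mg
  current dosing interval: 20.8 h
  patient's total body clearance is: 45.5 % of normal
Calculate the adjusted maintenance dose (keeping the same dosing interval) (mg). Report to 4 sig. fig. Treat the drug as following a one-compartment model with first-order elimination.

878.2 mg

To keep the same average steady-state level, dosing rate must scale with clearance.
CL ratio = 45.5 / 100 = 0.4550
New dose (same interval) = 1930 × 0.4550 = 878.2 mg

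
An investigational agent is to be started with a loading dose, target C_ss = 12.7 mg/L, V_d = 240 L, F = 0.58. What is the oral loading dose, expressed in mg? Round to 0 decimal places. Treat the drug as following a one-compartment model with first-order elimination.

5255 mg

LD = Css × Vd / F = 12.7 × 240 / 0.58 = 5255 mg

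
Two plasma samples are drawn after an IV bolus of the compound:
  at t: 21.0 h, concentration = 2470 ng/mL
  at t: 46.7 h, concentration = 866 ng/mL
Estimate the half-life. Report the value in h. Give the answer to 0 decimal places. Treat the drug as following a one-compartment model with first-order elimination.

17 h

k = ln(C₁/C₂) / (t₂ − t₁) = ln(2470/866) / (46.7 − 21.0)
  = 1.048 / 25.70 = 0.04078 h⁻¹
t½ = ln2 / k = 0.693147 / 0.04078 = 17.00 h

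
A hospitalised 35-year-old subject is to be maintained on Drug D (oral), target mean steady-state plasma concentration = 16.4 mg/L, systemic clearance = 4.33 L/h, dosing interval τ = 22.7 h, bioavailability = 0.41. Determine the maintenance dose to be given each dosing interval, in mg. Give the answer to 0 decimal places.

At steady state, F × (Dose/τ) = Css × CL.
Dose = Css × CL × τ / F = 16.4 × 4.330 × 22.7 / 0.41 = 3932 mg

3932 mg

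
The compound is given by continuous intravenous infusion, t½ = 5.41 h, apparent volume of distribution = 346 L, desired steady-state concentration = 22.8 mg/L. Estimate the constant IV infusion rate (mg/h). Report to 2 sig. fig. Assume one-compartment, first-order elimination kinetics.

1000 mg/h

k = ln2 / t½ = 0.693147 / 5.41 = 0.1281 h⁻¹
CL = k × Vd = 0.1281 × 346 = 44.32 L/h
At steady state, infusion rate R₀ = Css × CL = 22.8 × 44.32 = 1010 mg/h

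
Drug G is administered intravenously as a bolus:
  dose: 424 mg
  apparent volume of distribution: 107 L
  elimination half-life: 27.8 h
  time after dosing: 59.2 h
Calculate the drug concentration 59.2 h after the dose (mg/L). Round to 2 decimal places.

0.91 mg/L

C₀ = Dose / Vd = 424.0 / 107 = 3.963 mg/L
k = ln2 / t½ = 0.693147 / 27.8 = 0.02493 h⁻¹
C = C₀ · e^(−k·t) = 3.963 × e^(−0.02493 × 59.2)
  = 3.963 × 0.2286 = 0.9059 mg/L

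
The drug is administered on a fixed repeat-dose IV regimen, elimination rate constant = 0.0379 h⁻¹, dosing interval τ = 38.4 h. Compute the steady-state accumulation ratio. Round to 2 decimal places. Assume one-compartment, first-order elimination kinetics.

e^(−kτ) = e^(−0.03790 × 38.4) = 0.2333
Accumulation ratio R = 1 / (1 − e^(−kτ)) = 1 / (1 − 0.2333) = 1.304

1.30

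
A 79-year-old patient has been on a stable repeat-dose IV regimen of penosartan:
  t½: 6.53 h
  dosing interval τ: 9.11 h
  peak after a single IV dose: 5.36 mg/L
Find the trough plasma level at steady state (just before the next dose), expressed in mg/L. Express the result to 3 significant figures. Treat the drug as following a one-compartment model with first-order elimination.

k = ln2 / t½ = 0.693147 / 6.53 = 0.1061 h⁻¹
e^(−kτ) = e^(−0.1061 × 9.11) = 0.3804
Accumulation ratio R = 1 / (1 − e^(−kτ)) = 1 / (1 − 0.3804) = 1.614
Steady-state trough = C₀ × R × e^(−kτ) = 5.36 × 1.614 × 0.3804 = 3.291 mg/L

3.29 mg/L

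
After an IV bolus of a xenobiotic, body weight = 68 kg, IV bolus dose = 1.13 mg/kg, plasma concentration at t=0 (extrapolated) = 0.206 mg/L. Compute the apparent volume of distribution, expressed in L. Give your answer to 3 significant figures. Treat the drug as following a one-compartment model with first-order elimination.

373 L

Dose = 1.13 × 68 = 76.84 mg
Vd = Dose / C₀ = 76.84 / 0.206 = 373.0 L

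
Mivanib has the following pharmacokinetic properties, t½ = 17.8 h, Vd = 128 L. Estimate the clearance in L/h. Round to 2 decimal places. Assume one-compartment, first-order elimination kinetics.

4.98 L/h

k = ln2 / t½ = 0.693147 / 17.8 = 0.03894 h⁻¹
CL = k × Vd = 0.03894 × 128 = 4.984 L/h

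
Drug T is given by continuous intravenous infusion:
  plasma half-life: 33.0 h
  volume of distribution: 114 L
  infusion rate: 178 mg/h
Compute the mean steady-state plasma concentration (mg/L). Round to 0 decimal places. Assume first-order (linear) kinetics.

74 mg/L

k = ln2 / t½ = 0.693147 / 33.0 = 0.02100 h⁻¹
CL = k × Vd = 0.02100 × 114 = 2.394 L/h
At steady state Css = R₀ / CL = 178 / 2.394 = 74.35 mg/L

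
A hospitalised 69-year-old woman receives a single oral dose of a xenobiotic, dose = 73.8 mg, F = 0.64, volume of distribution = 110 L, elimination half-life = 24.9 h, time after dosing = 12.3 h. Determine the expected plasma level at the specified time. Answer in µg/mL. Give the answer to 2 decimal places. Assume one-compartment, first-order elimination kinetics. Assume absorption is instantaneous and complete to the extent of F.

0.30 µg/mL

Amount reaching circulation = F × Dose = 0.64 × 73.80 = 47.23 mg
C₀ = F·Dose / Vd = 47.23 / 110 = 0.4294 mg/L
k = ln2 / t½ = 0.693147 / 24.9 = 0.02784 h⁻¹
C = C₀ · e^(−k·t) = 0.4294 × e^(−0.02784 × 12.3)
  = 0.4294 × 0.7100 = 0.3049 mg/L
(0.3049 mg/L = 0.3049 µg/mL)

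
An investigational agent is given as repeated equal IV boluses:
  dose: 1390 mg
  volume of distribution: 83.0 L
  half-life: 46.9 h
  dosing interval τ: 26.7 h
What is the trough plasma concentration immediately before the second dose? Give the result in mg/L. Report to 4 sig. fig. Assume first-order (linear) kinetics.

C₀ per dose = Dose / Vd = 1390 / 83.0 = 16.75 mg/L
k = ln2 / t½ = 0.693147 / 46.9 = 0.01478 h⁻¹
Fraction remaining after one interval: r = e^(−kτ) = e^(−0.01478 × 26.7) = 0.6739
Before dose 2, 1 dose has been given (aged 1τ).
C_trough = C₀ × r = 16.75 × 0.6739 = 11.29 mg/L

11.29 mg/L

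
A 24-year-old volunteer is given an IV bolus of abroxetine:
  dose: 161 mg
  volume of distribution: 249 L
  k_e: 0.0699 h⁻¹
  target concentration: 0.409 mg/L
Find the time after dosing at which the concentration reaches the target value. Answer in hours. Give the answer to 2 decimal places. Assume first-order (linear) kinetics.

6.55 h

C₀ = Dose / Vd = 161.0 / 249 = 0.6466 mg/L
t = ln(C₀ / C) / k = ln(0.6466 / 0.409) / 0.06990
  = ln(1.581) / 0.06990 = 0.4581 / 0.06990 = 6.554 h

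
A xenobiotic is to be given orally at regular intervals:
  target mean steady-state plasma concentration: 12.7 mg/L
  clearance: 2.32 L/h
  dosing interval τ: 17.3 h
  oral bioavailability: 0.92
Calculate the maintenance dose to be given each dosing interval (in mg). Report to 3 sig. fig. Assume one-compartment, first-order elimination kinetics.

554 mg

At steady state, F × (Dose/τ) = Css × CL.
Dose = Css × CL × τ / F = 12.7 × 2.320 × 17.3 / 0.92 = 554.1 mg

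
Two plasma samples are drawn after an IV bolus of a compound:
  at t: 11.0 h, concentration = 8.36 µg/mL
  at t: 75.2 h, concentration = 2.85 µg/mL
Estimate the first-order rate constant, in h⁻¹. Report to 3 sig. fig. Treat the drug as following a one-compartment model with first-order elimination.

k = ln(C₁/C₂) / (t₂ − t₁) = ln(8.36/2.85) / (75.2 − 11.0)
  = 1.076 / 64.20 = 0.01676 h⁻¹

0.0168 h⁻¹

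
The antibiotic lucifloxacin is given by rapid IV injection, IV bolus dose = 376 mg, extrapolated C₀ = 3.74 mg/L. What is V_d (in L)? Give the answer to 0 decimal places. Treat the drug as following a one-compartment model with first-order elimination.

101 L

Vd = Dose / C₀ = 376.0 / 3.74 = 100.5 L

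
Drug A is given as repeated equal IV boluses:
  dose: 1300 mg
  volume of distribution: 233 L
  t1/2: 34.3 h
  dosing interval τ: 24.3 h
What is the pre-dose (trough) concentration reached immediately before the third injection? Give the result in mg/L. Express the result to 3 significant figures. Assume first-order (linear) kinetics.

5.50 mg/L

C₀ per dose = Dose / Vd = 1300 / 233 = 5.579 mg/L
k = ln2 / t½ = 0.693147 / 34.3 = 0.02021 h⁻¹
Fraction remaining after one interval: r = e^(−kτ) = e^(−0.02021 × 24.3) = 0.6120
Before dose 3, 2 doses have been given (aged 1τ, 2τ).
C_trough = C₀ × (r + r²) = 5.579 × (0.6120 + 0.3745) = 5.504 mg/L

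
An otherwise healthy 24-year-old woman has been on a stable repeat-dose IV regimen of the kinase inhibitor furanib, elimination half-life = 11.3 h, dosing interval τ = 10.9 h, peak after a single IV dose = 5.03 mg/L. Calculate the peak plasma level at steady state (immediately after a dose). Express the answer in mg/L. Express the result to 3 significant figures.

10.3 mg/L

k = ln2 / t½ = 0.693147 / 11.3 = 0.06134 h⁻¹
e^(−kτ) = e^(−0.06134 × 10.9) = 0.5124
Accumulation ratio R = 1 / (1 − e^(−kτ)) = 1 / (1 − 0.5124) = 2.051
Steady-state peak = C₀ × R = 5.03 × 2.051 = 10.32 mg/L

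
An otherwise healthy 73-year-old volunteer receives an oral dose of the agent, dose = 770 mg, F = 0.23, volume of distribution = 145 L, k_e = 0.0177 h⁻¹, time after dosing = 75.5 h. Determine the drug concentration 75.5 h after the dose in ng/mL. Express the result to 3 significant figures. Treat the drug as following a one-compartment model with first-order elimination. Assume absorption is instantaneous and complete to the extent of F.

Amount reaching circulation = F × Dose = 0.23 × 770.0 = 177.1 mg
C₀ = F·Dose / Vd = 177.1 / 145 = 1.221 mg/L
C = C₀ · e^(−k·t) = 1.221 × e^(−0.01770 × 75.5)
  = 1.221 × 0.2628 = 0.3209 mg/L
Convert: 0.3209 mg/L × 1000 = 320.9 ng/mL

321 ng/mL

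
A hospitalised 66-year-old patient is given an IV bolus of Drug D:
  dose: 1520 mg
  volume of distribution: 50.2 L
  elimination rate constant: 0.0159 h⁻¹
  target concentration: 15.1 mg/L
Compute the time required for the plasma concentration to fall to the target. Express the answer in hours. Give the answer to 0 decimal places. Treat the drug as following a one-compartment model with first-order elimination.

44 h

C₀ = Dose / Vd = 1520 / 50.2 = 30.28 mg/L
t = ln(C₀ / C) / k = ln(30.28 / 15.1) / 0.01590
  = ln(2.005) / 0.01590 = 0.6956 / 0.01590 = 43.75 h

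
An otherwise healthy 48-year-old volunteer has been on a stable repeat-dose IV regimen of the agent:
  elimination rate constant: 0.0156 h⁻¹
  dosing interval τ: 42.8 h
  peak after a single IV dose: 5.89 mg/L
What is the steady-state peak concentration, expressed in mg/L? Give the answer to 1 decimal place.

12.1 mg/L

e^(−kτ) = e^(−0.01560 × 42.8) = 0.5129
Accumulation ratio R = 1 / (1 − e^(−kτ)) = 1 / (1 − 0.5129) = 2.053
Steady-state peak = C₀ × R = 5.89 × 2.053 = 12.09 mg/L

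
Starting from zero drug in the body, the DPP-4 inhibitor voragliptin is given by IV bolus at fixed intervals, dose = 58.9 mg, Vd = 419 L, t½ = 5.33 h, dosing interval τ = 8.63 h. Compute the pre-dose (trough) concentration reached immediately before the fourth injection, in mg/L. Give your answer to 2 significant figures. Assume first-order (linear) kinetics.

C₀ per dose = Dose / Vd = 58.9 / 419 = 0.1406 mg/L
k = ln2 / t½ = 0.693147 / 5.33 = 0.1300 h⁻¹
Fraction remaining after one interval: r = e^(−kτ) = e^(−0.1300 × 8.63) = 0.3257
Before dose 4, 3 doses have been given (aged 1τ, 2τ, 3τ).
C_trough = C₀ × (r + r² + … + r^3) = C₀ × r(1−r^3)/(1−r)
        = 0.1406 × 0.3257 × (1 − 0.03455) / (1 − 0.3257) = 0.06557 mg/L

0.066 mg/L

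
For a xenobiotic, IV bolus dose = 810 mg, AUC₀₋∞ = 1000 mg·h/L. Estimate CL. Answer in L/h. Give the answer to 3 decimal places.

CL = Dose / AUC = 810 / 1000 = 0.8100 L/h

0.810 L/h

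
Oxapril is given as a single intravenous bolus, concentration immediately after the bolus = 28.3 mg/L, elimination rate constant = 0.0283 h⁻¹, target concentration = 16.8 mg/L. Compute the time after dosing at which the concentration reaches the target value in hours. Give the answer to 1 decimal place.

t = ln(C₀ / C) / k = ln(28.30 / 16.8) / 0.02830
  = ln(1.685) / 0.02830 = 0.5218 / 0.02830 = 18.44 h

18.4 h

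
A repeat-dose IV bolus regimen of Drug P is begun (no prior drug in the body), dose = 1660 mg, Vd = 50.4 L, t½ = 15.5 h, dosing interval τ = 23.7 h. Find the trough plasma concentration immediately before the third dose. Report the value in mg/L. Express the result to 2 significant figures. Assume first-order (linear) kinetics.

C₀ per dose = Dose / Vd = 1660 / 50.4 = 32.94 mg/L
k = ln2 / t½ = 0.693147 / 15.5 = 0.04472 h⁻¹
Fraction remaining after one interval: r = e^(−kτ) = e^(−0.04472 × 23.7) = 0.3465
Before dose 3, 2 doses have been given (aged 1τ, 2τ).
C_trough = C₀ × (r + r²) = 32.94 × (0.3465 + 0.1201) = 15.37 mg/L

15 mg/L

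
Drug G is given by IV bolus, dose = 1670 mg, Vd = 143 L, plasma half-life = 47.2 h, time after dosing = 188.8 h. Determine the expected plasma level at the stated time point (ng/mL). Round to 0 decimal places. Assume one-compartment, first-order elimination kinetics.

730 ng/mL

C₀ = Dose / Vd = 1670 / 143 = 11.68 mg/L
k = ln2 / t½ = 0.693147 / 47.2 = 0.01469 h⁻¹
t / t½ = 188.8 / 47.2 = 4 half-lives
C = C₀ × (1/2)^4 = 11.68 × 0.06250 = 0.7300 mg/L
Convert: 0.7300 mg/L × 1000 = 730.0 ng/mL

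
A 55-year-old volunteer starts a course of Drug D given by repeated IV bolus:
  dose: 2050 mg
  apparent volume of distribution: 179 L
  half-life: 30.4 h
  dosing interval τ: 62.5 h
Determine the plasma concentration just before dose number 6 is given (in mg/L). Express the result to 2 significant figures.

C₀ per dose = Dose / Vd = 2050 / 179 = 11.45 mg/L
k = ln2 / t½ = 0.693147 / 30.4 = 0.02280 h⁻¹
Fraction remaining after one interval: r = e^(−kτ) = e^(−0.02280 × 62.5) = 0.2405
Before dose 6, 5 doses have been given (aged 1τ, 2τ, 3τ, 4τ, 5τ).
C_trough = C₀ × (r + r² + … + r^5) = C₀ × r(1−r^5)/(1−r)
        = 11.45 × 0.2405 × (1 − 0.0008046) / (1 − 0.2405) = 3.623 mg/L

3.6 mg/L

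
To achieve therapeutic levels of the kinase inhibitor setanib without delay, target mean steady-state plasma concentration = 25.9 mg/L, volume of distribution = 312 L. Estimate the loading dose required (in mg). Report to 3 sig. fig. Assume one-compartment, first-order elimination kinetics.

LD = Css × Vd = 25.9 × 312 = 8081 mg

8080 mg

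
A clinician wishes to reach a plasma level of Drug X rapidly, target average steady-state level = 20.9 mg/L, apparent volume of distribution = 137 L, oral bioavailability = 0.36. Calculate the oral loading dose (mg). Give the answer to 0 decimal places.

7954 mg

LD = Css × Vd / F = 20.9 × 137 / 0.36 = 7954 mg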